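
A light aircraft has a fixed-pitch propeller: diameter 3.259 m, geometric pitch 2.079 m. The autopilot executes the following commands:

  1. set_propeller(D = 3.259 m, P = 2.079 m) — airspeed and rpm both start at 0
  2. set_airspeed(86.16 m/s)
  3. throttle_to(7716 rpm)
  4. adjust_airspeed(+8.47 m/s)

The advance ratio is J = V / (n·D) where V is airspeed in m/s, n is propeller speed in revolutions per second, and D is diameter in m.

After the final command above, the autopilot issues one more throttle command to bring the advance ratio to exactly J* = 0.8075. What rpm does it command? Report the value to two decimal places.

set_propeller: D = 3.259 m, P = 2.079 m (p = P/D = 0.637926); state ← (V=0, rpm=0)
set_airspeed(86.16): V ← 86.16 m/s
throttle_to(7716): rpm ← 7716
adjust_airspeed(+8.47): V ← 86.16 +8.47 = 94.63 m/s
final state: V = 94.63 m/s, rpm = 7716 → n = rpm/60 = 128.600000 rev/s
target J* = 0.8075; solve J* = V/(n·D) for n: n = V/(J*·D) = 94.63/(0.8075 × 3.259) = 35.958532 rev/s
rpm = 60·n = 2157.511896

rpm = 2157.51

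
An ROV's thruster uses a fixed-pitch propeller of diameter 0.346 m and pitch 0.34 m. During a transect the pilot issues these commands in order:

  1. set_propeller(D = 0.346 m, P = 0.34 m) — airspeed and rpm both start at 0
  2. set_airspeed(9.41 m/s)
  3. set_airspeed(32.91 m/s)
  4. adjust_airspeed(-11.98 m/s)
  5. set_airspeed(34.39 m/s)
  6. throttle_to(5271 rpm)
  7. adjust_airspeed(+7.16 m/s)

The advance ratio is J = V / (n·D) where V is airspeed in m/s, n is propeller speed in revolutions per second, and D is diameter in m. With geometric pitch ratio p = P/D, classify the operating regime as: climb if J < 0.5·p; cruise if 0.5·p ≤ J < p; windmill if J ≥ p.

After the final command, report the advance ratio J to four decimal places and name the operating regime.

J = 1.3670, regime = windmill

set_propeller: D = 0.346 m, P = 0.34 m (p = P/D = 0.982659); state ← (V=0, rpm=0)
set_airspeed(9.41): V ← 9.41 m/s
set_airspeed(32.91): V ← 32.91 m/s
adjust_airspeed(-11.98): V ← 32.91 -11.98 = 20.93 m/s
set_airspeed(34.39): V ← 34.39 m/s
throttle_to(5271): rpm ← 5271
adjust_airspeed(+7.16): V ← 34.39 +7.16 = 41.55 m/s
final state: V = 41.55 m/s, rpm = 5271 → n = rpm/60 = 87.850000 rev/s
J = V / (n·D) = 41.55 / (87.850000 × 0.346) = 1.366952
regime bands: climb J<0.4913 | cruise [0.4913, 0.9827) | windmill J≥0.9827
J = 1.3670 → windmill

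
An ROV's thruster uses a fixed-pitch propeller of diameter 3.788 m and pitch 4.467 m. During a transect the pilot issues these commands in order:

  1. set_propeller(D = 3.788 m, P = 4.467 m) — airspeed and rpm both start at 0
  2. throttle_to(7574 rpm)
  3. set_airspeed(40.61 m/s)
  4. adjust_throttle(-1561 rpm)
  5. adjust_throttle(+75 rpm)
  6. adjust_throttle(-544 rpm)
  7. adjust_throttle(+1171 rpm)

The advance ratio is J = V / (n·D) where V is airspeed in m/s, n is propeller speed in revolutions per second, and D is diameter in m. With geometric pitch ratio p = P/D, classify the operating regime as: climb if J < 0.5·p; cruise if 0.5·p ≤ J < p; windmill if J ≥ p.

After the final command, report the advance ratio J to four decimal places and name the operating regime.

set_propeller: D = 3.788 m, P = 4.467 m (p = P/D = 1.179250); state ← (V=0, rpm=0)
throttle_to(7574): rpm ← 7574
set_airspeed(40.61): V ← 40.61 m/s
adjust_throttle(-1561): rpm ← 7574 -1561 = 6013
adjust_throttle(+75): rpm ← 6013 +75 = 6088
adjust_throttle(-544): rpm ← 6088 -544 = 5544
adjust_throttle(+1171): rpm ← 5544 +1171 = 6715
final state: V = 40.61 m/s, rpm = 6715 → n = rpm/60 = 111.916667 rev/s
J = V / (n·D) = 40.61 / (111.916667 × 3.788) = 0.095792
regime bands: climb J<0.5896 | cruise [0.5896, 1.1793) | windmill J≥1.1793
J = 0.0958 → climb

J = 0.0958, regime = climb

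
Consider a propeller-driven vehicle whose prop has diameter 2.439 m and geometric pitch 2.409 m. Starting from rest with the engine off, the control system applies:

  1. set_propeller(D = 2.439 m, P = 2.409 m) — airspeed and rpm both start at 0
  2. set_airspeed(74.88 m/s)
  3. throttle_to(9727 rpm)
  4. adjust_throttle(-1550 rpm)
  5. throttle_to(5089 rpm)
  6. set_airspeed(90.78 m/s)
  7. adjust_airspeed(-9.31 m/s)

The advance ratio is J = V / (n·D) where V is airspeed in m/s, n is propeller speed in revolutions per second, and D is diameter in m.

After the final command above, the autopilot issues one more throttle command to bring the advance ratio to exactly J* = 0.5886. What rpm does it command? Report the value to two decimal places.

set_propeller: D = 2.439 m, P = 2.409 m (p = P/D = 0.987700); state ← (V=0, rpm=0)
set_airspeed(74.88): V ← 74.88 m/s
throttle_to(9727): rpm ← 9727
adjust_throttle(-1550): rpm ← 9727 -1550 = 8177
throttle_to(5089): rpm ← 5089
set_airspeed(90.78): V ← 90.78 m/s
adjust_airspeed(-9.31): V ← 90.78 -9.31 = 81.47 m/s
final state: V = 81.47 m/s, rpm = 5089 → n = rpm/60 = 84.816667 rev/s
target J* = 0.5886; solve J* = V/(n·D) for n: n = V/(J*·D) = 81.47/(0.5886 × 2.439) = 56.749973 rev/s
rpm = 60·n = 3404.998372

rpm = 3405.00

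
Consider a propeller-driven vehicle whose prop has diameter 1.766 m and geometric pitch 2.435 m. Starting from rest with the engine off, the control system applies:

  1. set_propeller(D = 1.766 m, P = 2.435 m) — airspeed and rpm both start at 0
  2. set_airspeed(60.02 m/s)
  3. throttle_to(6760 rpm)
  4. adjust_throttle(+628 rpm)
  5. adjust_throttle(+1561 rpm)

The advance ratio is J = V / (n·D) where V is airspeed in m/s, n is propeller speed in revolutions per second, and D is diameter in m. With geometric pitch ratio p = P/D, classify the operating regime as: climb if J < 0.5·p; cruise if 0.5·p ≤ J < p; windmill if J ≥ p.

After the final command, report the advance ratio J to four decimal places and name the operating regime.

set_propeller: D = 1.766 m, P = 2.435 m (p = P/D = 1.378822); state ← (V=0, rpm=0)
set_airspeed(60.02): V ← 60.02 m/s
throttle_to(6760): rpm ← 6760
adjust_throttle(+628): rpm ← 6760 +628 = 7388
adjust_throttle(+1561): rpm ← 7388 +1561 = 8949
final state: V = 60.02 m/s, rpm = 8949 → n = rpm/60 = 149.150000 rev/s
J = V / (n·D) = 60.02 / (149.150000 × 1.766) = 0.227867
regime bands: climb J<0.6894 | cruise [0.6894, 1.3788) | windmill J≥1.3788
J = 0.2279 → climb

J = 0.2279, regime = climb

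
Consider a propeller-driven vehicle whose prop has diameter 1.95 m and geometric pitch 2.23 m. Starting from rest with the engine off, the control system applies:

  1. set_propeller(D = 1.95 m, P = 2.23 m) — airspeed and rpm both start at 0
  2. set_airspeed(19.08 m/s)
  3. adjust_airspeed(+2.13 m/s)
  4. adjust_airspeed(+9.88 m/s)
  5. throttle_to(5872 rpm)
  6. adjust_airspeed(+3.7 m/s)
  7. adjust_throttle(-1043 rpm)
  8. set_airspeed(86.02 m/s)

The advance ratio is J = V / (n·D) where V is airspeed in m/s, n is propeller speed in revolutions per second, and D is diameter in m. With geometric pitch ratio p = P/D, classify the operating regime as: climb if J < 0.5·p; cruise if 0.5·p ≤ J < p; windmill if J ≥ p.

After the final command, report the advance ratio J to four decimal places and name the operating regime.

J = 0.5481, regime = climb

set_propeller: D = 1.95 m, P = 2.23 m (p = P/D = 1.143590); state ← (V=0, rpm=0)
set_airspeed(19.08): V ← 19.08 m/s
adjust_airspeed(+2.13): V ← 19.08 +2.13 = 21.21 m/s
adjust_airspeed(+9.88): V ← 21.21 +9.88 = 31.09 m/s
throttle_to(5872): rpm ← 5872
adjust_airspeed(+3.7): V ← 31.09 +3.7 = 34.79 m/s
adjust_throttle(-1043): rpm ← 5872 -1043 = 4829
set_airspeed(86.02): V ← 86.02 m/s
final state: V = 86.02 m/s, rpm = 4829 → n = rpm/60 = 80.483333 rev/s
J = V / (n·D) = 86.02 / (80.483333 × 1.95) = 0.548099
regime bands: climb J<0.5718 | cruise [0.5718, 1.1436) | windmill J≥1.1436
J = 0.5481 → climb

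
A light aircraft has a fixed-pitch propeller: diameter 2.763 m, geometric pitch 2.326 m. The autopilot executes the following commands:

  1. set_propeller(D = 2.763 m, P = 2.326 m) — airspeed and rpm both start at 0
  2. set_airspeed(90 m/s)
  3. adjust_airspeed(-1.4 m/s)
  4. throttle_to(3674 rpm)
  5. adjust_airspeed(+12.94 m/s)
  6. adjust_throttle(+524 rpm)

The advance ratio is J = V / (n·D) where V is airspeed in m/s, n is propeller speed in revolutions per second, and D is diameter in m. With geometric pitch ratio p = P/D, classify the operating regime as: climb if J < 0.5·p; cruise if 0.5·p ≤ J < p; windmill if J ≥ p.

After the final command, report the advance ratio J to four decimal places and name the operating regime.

J = 0.5252, regime = cruise

set_propeller: D = 2.763 m, P = 2.326 m (p = P/D = 0.841839); state ← (V=0, rpm=0)
set_airspeed(90): V ← 90 m/s
adjust_airspeed(-1.4): V ← 90 -1.4 = 88.6 m/s
throttle_to(3674): rpm ← 3674
adjust_airspeed(+12.94): V ← 88.6 +12.94 = 101.54 m/s
adjust_throttle(+524): rpm ← 3674 +524 = 4198
final state: V = 101.54 m/s, rpm = 4198 → n = rpm/60 = 69.966667 rev/s
J = V / (n·D) = 101.54 / (69.966667 × 2.763) = 0.525249
regime bands: climb J<0.4209 | cruise [0.4209, 0.8418) | windmill J≥0.8418
J = 0.5252 → cruise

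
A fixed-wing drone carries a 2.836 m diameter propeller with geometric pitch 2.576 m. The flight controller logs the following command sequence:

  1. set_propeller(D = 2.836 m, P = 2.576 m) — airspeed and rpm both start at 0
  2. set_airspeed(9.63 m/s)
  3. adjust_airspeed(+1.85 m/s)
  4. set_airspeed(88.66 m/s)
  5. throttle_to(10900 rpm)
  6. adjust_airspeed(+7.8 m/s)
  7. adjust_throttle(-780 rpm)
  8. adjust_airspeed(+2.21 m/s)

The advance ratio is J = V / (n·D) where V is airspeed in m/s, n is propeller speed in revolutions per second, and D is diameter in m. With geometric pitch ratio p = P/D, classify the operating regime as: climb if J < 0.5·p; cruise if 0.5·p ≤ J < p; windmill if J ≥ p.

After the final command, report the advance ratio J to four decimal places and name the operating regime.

set_propeller: D = 2.836 m, P = 2.576 m (p = P/D = 0.908322); state ← (V=0, rpm=0)
set_airspeed(9.63): V ← 9.63 m/s
adjust_airspeed(+1.85): V ← 9.63 +1.85 = 11.48 m/s
set_airspeed(88.66): V ← 88.66 m/s
throttle_to(10900): rpm ← 10900
adjust_airspeed(+7.8): V ← 88.66 +7.8 = 96.46 m/s
adjust_throttle(-780): rpm ← 10900 -780 = 10120
adjust_airspeed(+2.21): V ← 96.46 +2.21 = 98.67 m/s
final state: V = 98.67 m/s, rpm = 10120 → n = rpm/60 = 168.666667 rev/s
J = V / (n·D) = 98.67 / (168.666667 × 2.836) = 0.206276
regime bands: climb J<0.4542 | cruise [0.4542, 0.9083) | windmill J≥0.9083
J = 0.2063 → climb

J = 0.2063, regime = climb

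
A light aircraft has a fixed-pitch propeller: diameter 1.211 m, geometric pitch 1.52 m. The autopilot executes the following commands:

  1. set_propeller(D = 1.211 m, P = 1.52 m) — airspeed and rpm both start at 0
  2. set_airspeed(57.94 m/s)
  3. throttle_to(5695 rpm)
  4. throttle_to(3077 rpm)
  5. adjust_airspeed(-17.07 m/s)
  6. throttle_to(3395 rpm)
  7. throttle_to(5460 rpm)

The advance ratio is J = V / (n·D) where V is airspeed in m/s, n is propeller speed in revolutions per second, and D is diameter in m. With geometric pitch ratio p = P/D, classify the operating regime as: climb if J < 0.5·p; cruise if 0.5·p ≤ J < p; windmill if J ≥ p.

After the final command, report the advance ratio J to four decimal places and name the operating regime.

set_propeller: D = 1.211 m, P = 1.52 m (p = P/D = 1.255161); state ← (V=0, rpm=0)
set_airspeed(57.94): V ← 57.94 m/s
throttle_to(5695): rpm ← 5695
throttle_to(3077): rpm ← 3077
adjust_airspeed(-17.07): V ← 57.94 -17.07 = 40.87 m/s
throttle_to(3395): rpm ← 3395
throttle_to(5460): rpm ← 5460
final state: V = 40.87 m/s, rpm = 5460 → n = rpm/60 = 91.000000 rev/s
J = V / (n·D) = 40.87 / (91.000000 × 1.211) = 0.370868
regime bands: climb J<0.6276 | cruise [0.6276, 1.2552) | windmill J≥1.2552
J = 0.3709 → climb

J = 0.3709, regime = climb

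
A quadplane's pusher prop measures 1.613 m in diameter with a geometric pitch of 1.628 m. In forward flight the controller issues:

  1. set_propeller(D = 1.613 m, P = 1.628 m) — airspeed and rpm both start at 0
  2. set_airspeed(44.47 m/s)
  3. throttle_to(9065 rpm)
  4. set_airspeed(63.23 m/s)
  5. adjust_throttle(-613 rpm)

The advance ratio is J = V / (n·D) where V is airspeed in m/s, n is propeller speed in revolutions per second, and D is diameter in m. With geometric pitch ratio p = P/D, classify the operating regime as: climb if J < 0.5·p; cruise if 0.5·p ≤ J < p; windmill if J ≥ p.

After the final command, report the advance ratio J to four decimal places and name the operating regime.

J = 0.2783, regime = climb

set_propeller: D = 1.613 m, P = 1.628 m (p = P/D = 1.009299); state ← (V=0, rpm=0)
set_airspeed(44.47): V ← 44.47 m/s
throttle_to(9065): rpm ← 9065
set_airspeed(63.23): V ← 63.23 m/s
adjust_throttle(-613): rpm ← 9065 -613 = 8452
final state: V = 63.23 m/s, rpm = 8452 → n = rpm/60 = 140.866667 rev/s
J = V / (n·D) = 63.23 / (140.866667 × 1.613) = 0.278279
regime bands: climb J<0.5046 | cruise [0.5046, 1.0093) | windmill J≥1.0093
J = 0.2783 → climb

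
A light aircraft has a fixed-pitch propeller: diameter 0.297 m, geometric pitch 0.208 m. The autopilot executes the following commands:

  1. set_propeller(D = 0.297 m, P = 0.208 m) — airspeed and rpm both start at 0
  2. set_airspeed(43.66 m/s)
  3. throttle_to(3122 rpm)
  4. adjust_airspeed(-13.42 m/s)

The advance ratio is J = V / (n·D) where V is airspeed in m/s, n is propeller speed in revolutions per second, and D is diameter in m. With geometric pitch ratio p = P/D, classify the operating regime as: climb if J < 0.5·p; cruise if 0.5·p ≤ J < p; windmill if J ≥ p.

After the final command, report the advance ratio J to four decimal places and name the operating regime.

J = 1.9568, regime = windmill

set_propeller: D = 0.297 m, P = 0.208 m (p = P/D = 0.700337); state ← (V=0, rpm=0)
set_airspeed(43.66): V ← 43.66 m/s
throttle_to(3122): rpm ← 3122
adjust_airspeed(-13.42): V ← 43.66 -13.42 = 30.24 m/s
final state: V = 30.24 m/s, rpm = 3122 → n = rpm/60 = 52.033333 rev/s
J = V / (n·D) = 30.24 / (52.033333 × 0.297) = 1.956788
regime bands: climb J<0.3502 | cruise [0.3502, 0.7003) | windmill J≥0.7003
J = 1.9568 → windmill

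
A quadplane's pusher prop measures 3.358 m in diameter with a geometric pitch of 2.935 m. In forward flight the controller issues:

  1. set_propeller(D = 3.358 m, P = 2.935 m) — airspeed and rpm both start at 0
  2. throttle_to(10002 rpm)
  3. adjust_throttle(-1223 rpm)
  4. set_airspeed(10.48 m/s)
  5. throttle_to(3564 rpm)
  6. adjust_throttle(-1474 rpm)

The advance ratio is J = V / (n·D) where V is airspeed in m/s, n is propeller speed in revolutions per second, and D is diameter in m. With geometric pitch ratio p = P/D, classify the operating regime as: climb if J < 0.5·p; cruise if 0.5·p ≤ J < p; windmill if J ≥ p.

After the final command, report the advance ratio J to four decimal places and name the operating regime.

J = 0.0896, regime = climb

set_propeller: D = 3.358 m, P = 2.935 m (p = P/D = 0.874032); state ← (V=0, rpm=0)
throttle_to(10002): rpm ← 10002
adjust_throttle(-1223): rpm ← 10002 -1223 = 8779
set_airspeed(10.48): V ← 10.48 m/s
throttle_to(3564): rpm ← 3564
adjust_throttle(-1474): rpm ← 3564 -1474 = 2090
final state: V = 10.48 m/s, rpm = 2090 → n = rpm/60 = 34.833333 rev/s
J = V / (n·D) = 10.48 / (34.833333 × 3.358) = 0.089595
regime bands: climb J<0.4370 | cruise [0.4370, 0.8740) | windmill J≥0.8740
J = 0.0896 → climb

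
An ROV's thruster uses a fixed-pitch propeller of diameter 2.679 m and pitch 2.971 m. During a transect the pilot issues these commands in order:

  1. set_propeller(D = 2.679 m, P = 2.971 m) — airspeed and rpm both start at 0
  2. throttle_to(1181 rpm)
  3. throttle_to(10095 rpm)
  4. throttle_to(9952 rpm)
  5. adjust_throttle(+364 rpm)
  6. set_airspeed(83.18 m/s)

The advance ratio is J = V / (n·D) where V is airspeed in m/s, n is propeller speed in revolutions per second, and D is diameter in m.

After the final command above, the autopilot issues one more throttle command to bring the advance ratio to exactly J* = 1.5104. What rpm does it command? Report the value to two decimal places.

set_propeller: D = 2.679 m, P = 2.971 m (p = P/D = 1.108996); state ← (V=0, rpm=0)
throttle_to(1181): rpm ← 1181
throttle_to(10095): rpm ← 10095
throttle_to(9952): rpm ← 9952
adjust_throttle(+364): rpm ← 9952 +364 = 10316
set_airspeed(83.18): V ← 83.18 m/s
final state: V = 83.18 m/s, rpm = 10316 → n = rpm/60 = 171.933333 rev/s
target J* = 1.5104; solve J* = V/(n·D) for n: n = V/(J*·D) = 83.18/(1.5104 × 2.679) = 20.556739 rev/s
rpm = 60·n = 1233.404350

rpm = 1233.40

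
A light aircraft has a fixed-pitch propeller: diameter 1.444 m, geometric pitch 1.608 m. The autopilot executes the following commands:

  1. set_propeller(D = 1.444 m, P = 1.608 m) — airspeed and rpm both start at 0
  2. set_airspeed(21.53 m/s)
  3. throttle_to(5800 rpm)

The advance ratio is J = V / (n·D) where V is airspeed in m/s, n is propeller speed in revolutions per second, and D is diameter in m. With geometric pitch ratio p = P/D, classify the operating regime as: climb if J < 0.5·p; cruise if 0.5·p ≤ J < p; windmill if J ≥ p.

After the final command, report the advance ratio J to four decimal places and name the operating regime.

J = 0.1542, regime = climb

set_propeller: D = 1.444 m, P = 1.608 m (p = P/D = 1.113573); state ← (V=0, rpm=0)
set_airspeed(21.53): V ← 21.53 m/s
throttle_to(5800): rpm ← 5800
final state: V = 21.53 m/s, rpm = 5800 → n = rpm/60 = 96.666667 rev/s
J = V / (n·D) = 21.53 / (96.666667 × 1.444) = 0.154241
regime bands: climb J<0.5568 | cruise [0.5568, 1.1136) | windmill J≥1.1136
J = 0.1542 → climb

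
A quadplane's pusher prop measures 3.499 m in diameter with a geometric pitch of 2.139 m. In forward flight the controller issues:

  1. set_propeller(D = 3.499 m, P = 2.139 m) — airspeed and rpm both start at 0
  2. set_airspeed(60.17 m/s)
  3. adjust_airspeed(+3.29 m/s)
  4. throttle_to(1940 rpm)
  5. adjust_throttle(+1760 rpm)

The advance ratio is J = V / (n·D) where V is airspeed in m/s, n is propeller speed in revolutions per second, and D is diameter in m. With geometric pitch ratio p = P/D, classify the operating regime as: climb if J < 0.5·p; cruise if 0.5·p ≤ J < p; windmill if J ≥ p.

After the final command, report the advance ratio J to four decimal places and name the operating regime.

set_propeller: D = 3.499 m, P = 2.139 m (p = P/D = 0.611318); state ← (V=0, rpm=0)
set_airspeed(60.17): V ← 60.17 m/s
adjust_airspeed(+3.29): V ← 60.17 +3.29 = 63.46 m/s
throttle_to(1940): rpm ← 1940
adjust_throttle(+1760): rpm ← 1940 +1760 = 3700
final state: V = 63.46 m/s, rpm = 3700 → n = rpm/60 = 61.666667 rev/s
J = V / (n·D) = 63.46 / (61.666667 × 3.499) = 0.294107
regime bands: climb J<0.3057 | cruise [0.3057, 0.6113) | windmill J≥0.6113
J = 0.2941 → climb

J = 0.2941, regime = climb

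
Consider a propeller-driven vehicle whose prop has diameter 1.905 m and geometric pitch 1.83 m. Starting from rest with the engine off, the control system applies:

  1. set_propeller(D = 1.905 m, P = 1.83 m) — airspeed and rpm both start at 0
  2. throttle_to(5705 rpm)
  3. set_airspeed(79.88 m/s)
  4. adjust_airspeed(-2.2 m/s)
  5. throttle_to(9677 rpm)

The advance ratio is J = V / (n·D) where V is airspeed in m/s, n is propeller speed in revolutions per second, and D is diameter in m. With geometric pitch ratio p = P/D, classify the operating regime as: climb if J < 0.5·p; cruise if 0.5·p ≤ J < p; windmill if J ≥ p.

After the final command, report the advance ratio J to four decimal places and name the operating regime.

set_propeller: D = 1.905 m, P = 1.83 m (p = P/D = 0.960630); state ← (V=0, rpm=0)
throttle_to(5705): rpm ← 5705
set_airspeed(79.88): V ← 79.88 m/s
adjust_airspeed(-2.2): V ← 79.88 -2.2 = 77.68 m/s
throttle_to(9677): rpm ← 9677
final state: V = 77.68 m/s, rpm = 9677 → n = rpm/60 = 161.283333 rev/s
J = V / (n·D) = 77.68 / (161.283333 × 1.905) = 0.252828
regime bands: climb J<0.4803 | cruise [0.4803, 0.9606) | windmill J≥0.9606
J = 0.2528 → climb

J = 0.2528, regime = climb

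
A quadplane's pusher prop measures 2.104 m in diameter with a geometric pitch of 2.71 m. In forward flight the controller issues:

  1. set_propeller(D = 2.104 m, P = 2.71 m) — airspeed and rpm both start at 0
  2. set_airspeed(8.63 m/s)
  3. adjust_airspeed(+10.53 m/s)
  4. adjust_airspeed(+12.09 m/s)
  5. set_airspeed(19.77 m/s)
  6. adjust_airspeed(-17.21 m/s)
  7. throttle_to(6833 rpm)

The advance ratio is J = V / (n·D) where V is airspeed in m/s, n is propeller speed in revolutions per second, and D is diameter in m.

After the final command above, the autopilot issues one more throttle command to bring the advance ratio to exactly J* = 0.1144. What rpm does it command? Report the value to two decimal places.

rpm = 638.15

set_propeller: D = 2.104 m, P = 2.71 m (p = P/D = 1.288023); state ← (V=0, rpm=0)
set_airspeed(8.63): V ← 8.63 m/s
adjust_airspeed(+10.53): V ← 8.63 +10.53 = 19.16 m/s
adjust_airspeed(+12.09): V ← 19.16 +12.09 = 31.25 m/s
set_airspeed(19.77): V ← 19.77 m/s
adjust_airspeed(-17.21): V ← 19.77 -17.21 = 2.56 m/s
throttle_to(6833): rpm ← 6833
final state: V = 2.56 m/s, rpm = 6833 → n = rpm/60 = 113.883333 rev/s
target J* = 0.1144; solve J* = V/(n·D) for n: n = V/(J*·D) = 2.56/(0.1144 × 2.104) = 10.635752 rev/s
rpm = 60·n = 638.145125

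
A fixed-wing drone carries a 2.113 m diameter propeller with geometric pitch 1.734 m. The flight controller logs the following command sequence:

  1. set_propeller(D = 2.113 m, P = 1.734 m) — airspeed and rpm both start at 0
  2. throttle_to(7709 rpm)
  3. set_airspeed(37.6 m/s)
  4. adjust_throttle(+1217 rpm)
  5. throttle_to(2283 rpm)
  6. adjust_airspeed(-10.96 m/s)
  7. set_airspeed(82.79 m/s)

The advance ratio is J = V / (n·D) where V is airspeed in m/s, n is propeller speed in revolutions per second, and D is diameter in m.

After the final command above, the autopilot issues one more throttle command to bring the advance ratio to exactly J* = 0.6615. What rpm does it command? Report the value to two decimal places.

rpm = 3553.86

set_propeller: D = 2.113 m, P = 1.734 m (p = P/D = 0.820634); state ← (V=0, rpm=0)
throttle_to(7709): rpm ← 7709
set_airspeed(37.6): V ← 37.6 m/s
adjust_throttle(+1217): rpm ← 7709 +1217 = 8926
throttle_to(2283): rpm ← 2283
adjust_airspeed(-10.96): V ← 37.6 -10.96 = 26.64 m/s
set_airspeed(82.79): V ← 82.79 m/s
final state: V = 82.79 m/s, rpm = 2283 → n = rpm/60 = 38.050000 rev/s
target J* = 0.6615; solve J* = V/(n·D) for n: n = V/(J*·D) = 82.79/(0.6615 × 2.113) = 59.230928 rev/s
rpm = 60·n = 3553.855680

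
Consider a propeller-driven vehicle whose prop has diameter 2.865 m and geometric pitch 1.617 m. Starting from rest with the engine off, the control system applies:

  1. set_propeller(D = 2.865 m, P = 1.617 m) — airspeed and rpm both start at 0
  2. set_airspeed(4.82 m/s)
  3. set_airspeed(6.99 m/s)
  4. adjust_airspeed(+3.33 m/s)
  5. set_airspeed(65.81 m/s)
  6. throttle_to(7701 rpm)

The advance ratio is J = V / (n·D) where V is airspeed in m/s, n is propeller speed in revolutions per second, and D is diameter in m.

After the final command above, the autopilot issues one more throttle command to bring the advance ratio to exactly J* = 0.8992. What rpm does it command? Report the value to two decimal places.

set_propeller: D = 2.865 m, P = 1.617 m (p = P/D = 0.564398); state ← (V=0, rpm=0)
set_airspeed(4.82): V ← 4.82 m/s
set_airspeed(6.99): V ← 6.99 m/s
adjust_airspeed(+3.33): V ← 6.99 +3.33 = 10.32 m/s
set_airspeed(65.81): V ← 65.81 m/s
throttle_to(7701): rpm ← 7701
final state: V = 65.81 m/s, rpm = 7701 → n = rpm/60 = 128.350000 rev/s
target J* = 0.8992; solve J* = V/(n·D) for n: n = V/(J*·D) = 65.81/(0.8992 × 2.865) = 25.545298 rev/s
rpm = 60·n = 1532.717855

rpm = 1532.72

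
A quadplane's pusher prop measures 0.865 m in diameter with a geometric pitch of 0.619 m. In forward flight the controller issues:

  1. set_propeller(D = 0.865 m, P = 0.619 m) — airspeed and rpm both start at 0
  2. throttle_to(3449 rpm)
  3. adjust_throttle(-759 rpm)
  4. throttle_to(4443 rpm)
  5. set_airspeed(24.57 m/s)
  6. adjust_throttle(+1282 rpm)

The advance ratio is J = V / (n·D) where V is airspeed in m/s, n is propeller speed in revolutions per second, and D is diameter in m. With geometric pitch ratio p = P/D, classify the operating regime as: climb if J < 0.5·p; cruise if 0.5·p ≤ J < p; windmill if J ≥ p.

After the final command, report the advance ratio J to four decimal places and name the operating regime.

J = 0.2977, regime = climb

set_propeller: D = 0.865 m, P = 0.619 m (p = P/D = 0.715607); state ← (V=0, rpm=0)
throttle_to(3449): rpm ← 3449
adjust_throttle(-759): rpm ← 3449 -759 = 2690
throttle_to(4443): rpm ← 4443
set_airspeed(24.57): V ← 24.57 m/s
adjust_throttle(+1282): rpm ← 4443 +1282 = 5725
final state: V = 24.57 m/s, rpm = 5725 → n = rpm/60 = 95.416667 rev/s
J = V / (n·D) = 24.57 / (95.416667 × 0.865) = 0.297690
regime bands: climb J<0.3578 | cruise [0.3578, 0.7156) | windmill J≥0.7156
J = 0.2977 → climb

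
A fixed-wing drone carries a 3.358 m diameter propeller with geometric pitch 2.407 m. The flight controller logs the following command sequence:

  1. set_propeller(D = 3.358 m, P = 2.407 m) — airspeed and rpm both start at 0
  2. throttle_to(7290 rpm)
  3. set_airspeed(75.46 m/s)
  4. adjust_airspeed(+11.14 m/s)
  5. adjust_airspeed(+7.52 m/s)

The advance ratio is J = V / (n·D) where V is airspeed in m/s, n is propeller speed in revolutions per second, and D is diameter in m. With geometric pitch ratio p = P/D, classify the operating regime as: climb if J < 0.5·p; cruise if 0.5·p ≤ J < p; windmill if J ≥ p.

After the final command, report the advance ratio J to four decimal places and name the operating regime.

J = 0.2307, regime = climb

set_propeller: D = 3.358 m, P = 2.407 m (p = P/D = 0.716796); state ← (V=0, rpm=0)
throttle_to(7290): rpm ← 7290
set_airspeed(75.46): V ← 75.46 m/s
adjust_airspeed(+11.14): V ← 75.46 +11.14 = 86.6 m/s
adjust_airspeed(+7.52): V ← 86.6 +7.52 = 94.12 m/s
final state: V = 94.12 m/s, rpm = 7290 → n = rpm/60 = 121.500000 rev/s
J = V / (n·D) = 94.12 / (121.500000 × 3.358) = 0.230688
regime bands: climb J<0.3584 | cruise [0.3584, 0.7168) | windmill J≥0.7168
J = 0.2307 → climb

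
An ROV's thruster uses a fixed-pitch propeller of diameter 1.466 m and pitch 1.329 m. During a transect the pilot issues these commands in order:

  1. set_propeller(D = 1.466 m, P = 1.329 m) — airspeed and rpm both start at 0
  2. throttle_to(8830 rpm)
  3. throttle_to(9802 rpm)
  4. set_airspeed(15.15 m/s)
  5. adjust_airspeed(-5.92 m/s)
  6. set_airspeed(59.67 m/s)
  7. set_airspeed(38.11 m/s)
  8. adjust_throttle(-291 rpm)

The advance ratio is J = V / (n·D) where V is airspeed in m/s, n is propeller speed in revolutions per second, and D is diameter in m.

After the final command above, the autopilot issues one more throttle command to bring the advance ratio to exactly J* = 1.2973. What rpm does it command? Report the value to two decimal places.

rpm = 1202.31

set_propeller: D = 1.466 m, P = 1.329 m (p = P/D = 0.906548); state ← (V=0, rpm=0)
throttle_to(8830): rpm ← 8830
throttle_to(9802): rpm ← 9802
set_airspeed(15.15): V ← 15.15 m/s
adjust_airspeed(-5.92): V ← 15.15 -5.92 = 9.23 m/s
set_airspeed(59.67): V ← 59.67 m/s
set_airspeed(38.11): V ← 38.11 m/s
adjust_throttle(-291): rpm ← 9802 -291 = 9511
final state: V = 38.11 m/s, rpm = 9511 → n = rpm/60 = 158.516667 rev/s
target J* = 1.2973; solve J* = V/(n·D) for n: n = V/(J*·D) = 38.11/(1.2973 × 1.466) = 20.038470 rev/s
rpm = 60·n = 1202.308205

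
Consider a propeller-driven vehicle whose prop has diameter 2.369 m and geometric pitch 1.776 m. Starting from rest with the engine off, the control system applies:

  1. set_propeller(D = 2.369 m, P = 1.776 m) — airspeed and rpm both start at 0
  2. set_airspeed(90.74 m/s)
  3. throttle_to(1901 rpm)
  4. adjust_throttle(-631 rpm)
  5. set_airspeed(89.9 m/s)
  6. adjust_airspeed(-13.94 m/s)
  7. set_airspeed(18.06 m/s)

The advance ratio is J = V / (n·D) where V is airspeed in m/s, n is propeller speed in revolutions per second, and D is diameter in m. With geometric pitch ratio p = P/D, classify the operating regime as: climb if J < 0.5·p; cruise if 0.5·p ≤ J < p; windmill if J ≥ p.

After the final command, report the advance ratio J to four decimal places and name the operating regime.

set_propeller: D = 2.369 m, P = 1.776 m (p = P/D = 0.749683); state ← (V=0, rpm=0)
set_airspeed(90.74): V ← 90.74 m/s
throttle_to(1901): rpm ← 1901
adjust_throttle(-631): rpm ← 1901 -631 = 1270
set_airspeed(89.9): V ← 89.9 m/s
adjust_airspeed(-13.94): V ← 89.9 -13.94 = 75.96 m/s
set_airspeed(18.06): V ← 18.06 m/s
final state: V = 18.06 m/s, rpm = 1270 → n = rpm/60 = 21.166667 rev/s
J = V / (n·D) = 18.06 / (21.166667 × 2.369) = 0.360164
regime bands: climb J<0.3748 | cruise [0.3748, 0.7497) | windmill J≥0.7497
J = 0.3602 → climb

J = 0.3602, regime = climb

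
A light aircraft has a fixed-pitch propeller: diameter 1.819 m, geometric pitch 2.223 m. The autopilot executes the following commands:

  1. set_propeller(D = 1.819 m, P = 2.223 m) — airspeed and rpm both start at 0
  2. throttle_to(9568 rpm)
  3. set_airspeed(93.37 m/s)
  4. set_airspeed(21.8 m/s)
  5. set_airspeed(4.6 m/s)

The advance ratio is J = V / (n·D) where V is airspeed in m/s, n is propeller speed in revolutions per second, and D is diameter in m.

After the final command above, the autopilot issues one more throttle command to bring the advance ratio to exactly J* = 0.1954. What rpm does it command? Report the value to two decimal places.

rpm = 776.52

set_propeller: D = 1.819 m, P = 2.223 m (p = P/D = 1.222100); state ← (V=0, rpm=0)
throttle_to(9568): rpm ← 9568
set_airspeed(93.37): V ← 93.37 m/s
set_airspeed(21.8): V ← 21.8 m/s
set_airspeed(4.6): V ← 4.6 m/s
final state: V = 4.6 m/s, rpm = 9568 → n = rpm/60 = 159.466667 rev/s
target J* = 0.1954; solve J* = V/(n·D) for n: n = V/(J*·D) = 4.6/(0.1954 × 1.819) = 12.941975 rev/s
rpm = 60·n = 776.518530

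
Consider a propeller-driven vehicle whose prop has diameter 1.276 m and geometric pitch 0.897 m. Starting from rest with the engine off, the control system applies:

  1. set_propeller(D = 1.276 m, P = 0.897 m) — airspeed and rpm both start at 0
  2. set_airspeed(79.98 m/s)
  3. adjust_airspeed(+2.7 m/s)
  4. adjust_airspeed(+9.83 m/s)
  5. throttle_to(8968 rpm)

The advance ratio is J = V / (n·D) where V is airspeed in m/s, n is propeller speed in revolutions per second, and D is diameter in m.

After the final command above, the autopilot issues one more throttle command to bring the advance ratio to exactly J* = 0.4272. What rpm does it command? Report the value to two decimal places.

set_propeller: D = 1.276 m, P = 0.897 m (p = P/D = 0.702978); state ← (V=0, rpm=0)
set_airspeed(79.98): V ← 79.98 m/s
adjust_airspeed(+2.7): V ← 79.98 +2.7 = 82.68 m/s
adjust_airspeed(+9.83): V ← 82.68 +9.83 = 92.51 m/s
throttle_to(8968): rpm ← 8968
final state: V = 92.51 m/s, rpm = 8968 → n = rpm/60 = 149.466667 rev/s
target J* = 0.4272; solve J* = V/(n·D) for n: n = V/(J*·D) = 92.51/(0.4272 × 1.276) = 169.709738 rev/s
rpm = 60·n = 10182.584270

rpm = 10182.58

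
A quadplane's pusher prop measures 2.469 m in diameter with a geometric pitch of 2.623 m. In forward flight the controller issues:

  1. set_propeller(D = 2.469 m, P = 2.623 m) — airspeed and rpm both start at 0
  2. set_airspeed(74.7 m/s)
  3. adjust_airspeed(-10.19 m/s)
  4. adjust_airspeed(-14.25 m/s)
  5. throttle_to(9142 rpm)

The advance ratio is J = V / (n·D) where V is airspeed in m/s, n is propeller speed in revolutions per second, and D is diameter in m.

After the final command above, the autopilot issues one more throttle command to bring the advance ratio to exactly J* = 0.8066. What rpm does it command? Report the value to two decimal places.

rpm = 1514.24

set_propeller: D = 2.469 m, P = 2.623 m (p = P/D = 1.062373); state ← (V=0, rpm=0)
set_airspeed(74.7): V ← 74.7 m/s
adjust_airspeed(-10.19): V ← 74.7 -10.19 = 64.51 m/s
adjust_airspeed(-14.25): V ← 64.51 -14.25 = 50.26 m/s
throttle_to(9142): rpm ← 9142
final state: V = 50.26 m/s, rpm = 9142 → n = rpm/60 = 152.366667 rev/s
target J* = 0.8066; solve J* = V/(n·D) for n: n = V/(J*·D) = 50.26/(0.8066 × 2.469) = 25.237317 rev/s
rpm = 60·n = 1514.238998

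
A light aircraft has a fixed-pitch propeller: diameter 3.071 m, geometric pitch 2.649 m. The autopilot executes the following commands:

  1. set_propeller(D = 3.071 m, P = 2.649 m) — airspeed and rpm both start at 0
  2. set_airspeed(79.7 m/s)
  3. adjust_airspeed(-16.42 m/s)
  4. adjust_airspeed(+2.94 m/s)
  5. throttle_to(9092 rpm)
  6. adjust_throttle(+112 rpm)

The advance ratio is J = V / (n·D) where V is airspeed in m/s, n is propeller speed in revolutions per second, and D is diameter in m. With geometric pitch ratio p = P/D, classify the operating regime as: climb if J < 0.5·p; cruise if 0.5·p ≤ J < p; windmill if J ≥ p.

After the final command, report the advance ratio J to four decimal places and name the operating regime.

J = 0.1406, regime = climb

set_propeller: D = 3.071 m, P = 2.649 m (p = P/D = 0.862585); state ← (V=0, rpm=0)
set_airspeed(79.7): V ← 79.7 m/s
adjust_airspeed(-16.42): V ← 79.7 -16.42 = 63.28 m/s
adjust_airspeed(+2.94): V ← 63.28 +2.94 = 66.22 m/s
throttle_to(9092): rpm ← 9092
adjust_throttle(+112): rpm ← 9092 +112 = 9204
final state: V = 66.22 m/s, rpm = 9204 → n = rpm/60 = 153.400000 rev/s
J = V / (n·D) = 66.22 / (153.400000 × 3.071) = 0.140567
regime bands: climb J<0.4313 | cruise [0.4313, 0.8626) | windmill J≥0.8626
J = 0.1406 → climb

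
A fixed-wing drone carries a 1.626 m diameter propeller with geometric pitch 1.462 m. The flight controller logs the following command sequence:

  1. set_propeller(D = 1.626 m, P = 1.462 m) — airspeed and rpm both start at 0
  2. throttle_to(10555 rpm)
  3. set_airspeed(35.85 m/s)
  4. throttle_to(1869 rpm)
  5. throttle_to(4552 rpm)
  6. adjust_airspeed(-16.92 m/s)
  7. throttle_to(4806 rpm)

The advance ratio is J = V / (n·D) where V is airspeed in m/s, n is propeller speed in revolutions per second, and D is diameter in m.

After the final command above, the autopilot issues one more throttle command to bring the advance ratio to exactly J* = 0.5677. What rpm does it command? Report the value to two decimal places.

rpm = 1230.45

set_propeller: D = 1.626 m, P = 1.462 m (p = P/D = 0.899139); state ← (V=0, rpm=0)
throttle_to(10555): rpm ← 10555
set_airspeed(35.85): V ← 35.85 m/s
throttle_to(1869): rpm ← 1869
throttle_to(4552): rpm ← 4552
adjust_airspeed(-16.92): V ← 35.85 -16.92 = 18.93 m/s
throttle_to(4806): rpm ← 4806
final state: V = 18.93 m/s, rpm = 4806 → n = rpm/60 = 80.100000 rev/s
target J* = 0.5677; solve J* = V/(n·D) for n: n = V/(J*·D) = 18.93/(0.5677 × 1.626) = 20.507427 rev/s
rpm = 60·n = 1230.445632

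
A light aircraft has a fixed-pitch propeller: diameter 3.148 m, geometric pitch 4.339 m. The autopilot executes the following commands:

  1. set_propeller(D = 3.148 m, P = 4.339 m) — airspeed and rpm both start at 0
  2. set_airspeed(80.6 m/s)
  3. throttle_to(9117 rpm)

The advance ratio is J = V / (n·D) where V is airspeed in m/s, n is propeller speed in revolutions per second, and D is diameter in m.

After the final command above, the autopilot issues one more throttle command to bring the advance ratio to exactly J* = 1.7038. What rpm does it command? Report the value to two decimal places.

set_propeller: D = 3.148 m, P = 4.339 m (p = P/D = 1.378335); state ← (V=0, rpm=0)
set_airspeed(80.6): V ← 80.6 m/s
throttle_to(9117): rpm ← 9117
final state: V = 80.6 m/s, rpm = 9117 → n = rpm/60 = 151.950000 rev/s
target J* = 1.7038; solve J* = V/(n·D) for n: n = V/(J*·D) = 80.6/(1.7038 × 3.148) = 15.027326 rev/s
rpm = 60·n = 901.639552

rpm = 901.64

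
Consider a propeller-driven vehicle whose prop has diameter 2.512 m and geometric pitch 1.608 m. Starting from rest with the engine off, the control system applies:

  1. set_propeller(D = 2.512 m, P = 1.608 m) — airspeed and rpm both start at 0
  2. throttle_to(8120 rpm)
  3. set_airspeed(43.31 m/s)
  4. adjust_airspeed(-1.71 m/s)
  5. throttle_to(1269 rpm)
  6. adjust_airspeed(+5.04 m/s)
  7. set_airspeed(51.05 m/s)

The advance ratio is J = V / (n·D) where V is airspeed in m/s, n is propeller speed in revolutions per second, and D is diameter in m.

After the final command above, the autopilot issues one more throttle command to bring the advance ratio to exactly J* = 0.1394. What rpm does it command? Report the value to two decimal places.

rpm = 8747.11

set_propeller: D = 2.512 m, P = 1.608 m (p = P/D = 0.640127); state ← (V=0, rpm=0)
throttle_to(8120): rpm ← 8120
set_airspeed(43.31): V ← 43.31 m/s
adjust_airspeed(-1.71): V ← 43.31 -1.71 = 41.6 m/s
throttle_to(1269): rpm ← 1269
adjust_airspeed(+5.04): V ← 41.6 +5.04 = 46.64 m/s
set_airspeed(51.05): V ← 51.05 m/s
final state: V = 51.05 m/s, rpm = 1269 → n = rpm/60 = 21.150000 rev/s
target J* = 0.1394; solve J* = V/(n·D) for n: n = V/(J*·D) = 51.05/(0.1394 × 2.512) = 145.785167 rev/s
rpm = 60·n = 8747.109998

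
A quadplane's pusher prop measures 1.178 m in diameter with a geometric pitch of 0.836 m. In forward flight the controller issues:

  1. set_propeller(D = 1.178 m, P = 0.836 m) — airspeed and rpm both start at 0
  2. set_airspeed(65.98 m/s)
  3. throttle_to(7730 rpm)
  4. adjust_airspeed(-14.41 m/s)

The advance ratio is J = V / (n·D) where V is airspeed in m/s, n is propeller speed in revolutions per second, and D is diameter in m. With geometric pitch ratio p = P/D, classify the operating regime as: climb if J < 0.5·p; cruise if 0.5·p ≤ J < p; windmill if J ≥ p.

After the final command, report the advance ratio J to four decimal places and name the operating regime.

J = 0.3398, regime = climb

set_propeller: D = 1.178 m, P = 0.836 m (p = P/D = 0.709677); state ← (V=0, rpm=0)
set_airspeed(65.98): V ← 65.98 m/s
throttle_to(7730): rpm ← 7730
adjust_airspeed(-14.41): V ← 65.98 -14.41 = 51.57 m/s
final state: V = 51.57 m/s, rpm = 7730 → n = rpm/60 = 128.833333 rev/s
J = V / (n·D) = 51.57 / (128.833333 × 1.178) = 0.339800
regime bands: climb J<0.3548 | cruise [0.3548, 0.7097) | windmill J≥0.7097
J = 0.3398 → climb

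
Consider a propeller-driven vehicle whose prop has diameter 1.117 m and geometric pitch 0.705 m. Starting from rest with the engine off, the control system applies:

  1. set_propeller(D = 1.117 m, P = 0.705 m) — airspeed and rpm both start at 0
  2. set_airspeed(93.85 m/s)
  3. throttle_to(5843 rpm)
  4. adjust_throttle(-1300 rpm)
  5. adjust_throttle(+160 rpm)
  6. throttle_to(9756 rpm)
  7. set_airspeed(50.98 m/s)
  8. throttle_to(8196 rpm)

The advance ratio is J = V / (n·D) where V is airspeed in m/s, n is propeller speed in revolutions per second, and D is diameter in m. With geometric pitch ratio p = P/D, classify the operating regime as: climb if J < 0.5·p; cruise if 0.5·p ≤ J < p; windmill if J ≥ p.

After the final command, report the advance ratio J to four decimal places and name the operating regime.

set_propeller: D = 1.117 m, P = 0.705 m (p = P/D = 0.631155); state ← (V=0, rpm=0)
set_airspeed(93.85): V ← 93.85 m/s
throttle_to(5843): rpm ← 5843
adjust_throttle(-1300): rpm ← 5843 -1300 = 4543
adjust_throttle(+160): rpm ← 4543 +160 = 4703
throttle_to(9756): rpm ← 9756
set_airspeed(50.98): V ← 50.98 m/s
throttle_to(8196): rpm ← 8196
final state: V = 50.98 m/s, rpm = 8196 → n = rpm/60 = 136.600000 rev/s
J = V / (n·D) = 50.98 / (136.600000 × 1.117) = 0.334115
regime bands: climb J<0.3156 | cruise [0.3156, 0.6312) | windmill J≥0.6312
J = 0.3341 → cruise

J = 0.3341, regime = cruise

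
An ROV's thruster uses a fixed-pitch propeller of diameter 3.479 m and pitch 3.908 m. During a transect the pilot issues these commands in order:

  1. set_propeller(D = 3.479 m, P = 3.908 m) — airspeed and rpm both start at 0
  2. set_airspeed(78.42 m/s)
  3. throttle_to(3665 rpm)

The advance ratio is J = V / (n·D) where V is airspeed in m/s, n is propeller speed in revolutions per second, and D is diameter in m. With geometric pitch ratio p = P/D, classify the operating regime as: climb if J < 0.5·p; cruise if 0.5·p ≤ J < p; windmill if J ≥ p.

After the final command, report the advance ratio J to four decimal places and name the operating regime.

set_propeller: D = 3.479 m, P = 3.908 m (p = P/D = 1.123311); state ← (V=0, rpm=0)
set_airspeed(78.42): V ← 78.42 m/s
throttle_to(3665): rpm ← 3665
final state: V = 78.42 m/s, rpm = 3665 → n = rpm/60 = 61.083333 rev/s
J = V / (n·D) = 78.42 / (61.083333 × 3.479) = 0.369020
regime bands: climb J<0.5617 | cruise [0.5617, 1.1233) | windmill J≥1.1233
J = 0.3690 → climb

J = 0.3690, regime = climb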